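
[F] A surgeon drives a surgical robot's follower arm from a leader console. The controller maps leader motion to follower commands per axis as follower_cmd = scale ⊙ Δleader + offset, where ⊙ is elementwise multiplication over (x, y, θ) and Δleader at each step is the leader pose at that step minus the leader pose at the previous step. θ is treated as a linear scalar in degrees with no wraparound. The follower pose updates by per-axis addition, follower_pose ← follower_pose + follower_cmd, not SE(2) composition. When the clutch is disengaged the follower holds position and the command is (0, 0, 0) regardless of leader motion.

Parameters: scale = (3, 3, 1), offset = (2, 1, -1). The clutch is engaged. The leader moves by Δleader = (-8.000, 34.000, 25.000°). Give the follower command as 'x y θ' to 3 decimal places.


-22.000 103.000 24.000

axis x: 3·-8.000 + 2 = -22.000
axis y: 3·34.000 + 1 = 103.000
axis θ: 1·25.000 + -1 = 24.000


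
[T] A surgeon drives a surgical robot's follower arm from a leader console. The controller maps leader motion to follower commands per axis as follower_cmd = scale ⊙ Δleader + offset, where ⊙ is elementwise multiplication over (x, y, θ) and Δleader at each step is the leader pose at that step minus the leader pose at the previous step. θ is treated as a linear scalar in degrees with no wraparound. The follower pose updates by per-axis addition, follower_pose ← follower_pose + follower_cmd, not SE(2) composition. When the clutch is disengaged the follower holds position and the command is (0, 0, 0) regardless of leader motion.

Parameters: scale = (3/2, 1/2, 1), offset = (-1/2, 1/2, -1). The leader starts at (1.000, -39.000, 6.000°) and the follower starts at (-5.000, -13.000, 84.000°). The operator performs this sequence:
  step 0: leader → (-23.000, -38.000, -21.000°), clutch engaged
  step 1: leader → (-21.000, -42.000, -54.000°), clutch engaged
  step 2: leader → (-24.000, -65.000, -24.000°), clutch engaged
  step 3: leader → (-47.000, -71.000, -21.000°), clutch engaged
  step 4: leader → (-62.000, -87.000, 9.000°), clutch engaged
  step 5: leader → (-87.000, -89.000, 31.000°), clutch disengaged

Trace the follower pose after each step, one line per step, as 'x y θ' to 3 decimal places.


-41.500 -12.000 56.000
-39.000 -13.500 22.000
-44.000 -24.500 51.000
-79.000 -27.000 53.000
-102.000 -34.500 82.000
-102.000 -34.500 82.000

step 0: Δleader=(-24.000, 1.000, -27.000°), engaged; cmd=(-36.500, 1.000, -28.000°) → follower=(-41.500, -12.000, 56.000°)
step 1: Δleader=(2.000, -4.000, -33.000°), engaged; cmd=(2.500, -1.500, -34.000°) → follower=(-39.000, -13.500, 22.000°)
step 2: Δleader=(-3.000, -23.000, 30.000°), engaged; cmd=(-5.000, -11.000, 29.000°) → follower=(-44.000, -24.500, 51.000°)
step 3: Δleader=(-23.000, -6.000, 3.000°), engaged; cmd=(-35.000, -2.500, 2.000°) → follower=(-79.000, -27.000, 53.000°)
step 4: Δleader=(-15.000, -16.000, 30.000°), engaged; cmd=(-23.000, -7.500, 29.000°) → follower=(-102.000, -34.500, 82.000°)
step 5: Δleader=(-25.000, -2.000, 22.000°), disengaged; cmd=(0,0,0) → follower holds at (-102.000, -34.500, 82.000°)


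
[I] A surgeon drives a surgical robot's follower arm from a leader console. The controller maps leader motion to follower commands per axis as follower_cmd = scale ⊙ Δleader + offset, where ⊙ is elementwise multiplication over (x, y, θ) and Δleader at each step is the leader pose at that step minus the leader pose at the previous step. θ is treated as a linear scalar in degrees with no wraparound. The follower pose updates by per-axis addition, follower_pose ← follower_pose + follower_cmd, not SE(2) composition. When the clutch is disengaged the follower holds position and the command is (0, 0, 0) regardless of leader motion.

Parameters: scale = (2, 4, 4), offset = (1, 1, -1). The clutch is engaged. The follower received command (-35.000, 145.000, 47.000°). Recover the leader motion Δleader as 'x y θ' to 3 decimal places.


axis x: (-35.000 − 1) / (2) = -18.000
axis y: (145.000 − 1) / (4) = 36.000
axis θ: (47.000 − -1) / (4) = 12.000

-18.000 36.000 12.000


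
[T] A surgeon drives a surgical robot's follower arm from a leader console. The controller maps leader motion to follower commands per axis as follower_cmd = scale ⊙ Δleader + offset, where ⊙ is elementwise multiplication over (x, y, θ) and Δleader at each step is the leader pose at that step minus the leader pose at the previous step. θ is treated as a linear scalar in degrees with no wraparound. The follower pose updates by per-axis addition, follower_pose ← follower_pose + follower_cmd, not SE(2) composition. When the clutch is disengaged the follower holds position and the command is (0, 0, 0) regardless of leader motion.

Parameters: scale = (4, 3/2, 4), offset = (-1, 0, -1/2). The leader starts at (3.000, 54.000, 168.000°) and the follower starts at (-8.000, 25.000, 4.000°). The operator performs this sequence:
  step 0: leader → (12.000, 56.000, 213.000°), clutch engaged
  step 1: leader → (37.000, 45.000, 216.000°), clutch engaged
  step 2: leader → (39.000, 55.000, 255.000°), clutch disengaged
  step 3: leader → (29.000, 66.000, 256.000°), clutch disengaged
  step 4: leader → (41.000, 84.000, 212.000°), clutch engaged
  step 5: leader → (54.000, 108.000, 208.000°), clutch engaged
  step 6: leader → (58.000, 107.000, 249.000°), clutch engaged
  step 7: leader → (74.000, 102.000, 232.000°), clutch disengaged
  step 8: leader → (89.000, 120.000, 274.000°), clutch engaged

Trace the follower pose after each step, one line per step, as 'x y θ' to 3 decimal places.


27.000 28.000 183.500
126.000 11.500 195.000
126.000 11.500 195.000
126.000 11.500 195.000
173.000 38.500 18.500
224.000 74.500 2.000
239.000 73.000 165.500
239.000 73.000 165.500
298.000 100.000 333.000

step 0: Δleader=(9.000, 2.000, 45.000°), engaged; cmd=(35.000, 3.000, 179.500°) → follower=(27.000, 28.000, 183.500°)
step 1: Δleader=(25.000, -11.000, 3.000°), engaged; cmd=(99.000, -16.500, 11.500°) → follower=(126.000, 11.500, 195.000°)
step 2: Δleader=(2.000, 10.000, 39.000°), disengaged; cmd=(0,0,0) → follower holds at (126.000, 11.500, 195.000°)
step 3: Δleader=(-10.000, 11.000, 1.000°), disengaged; cmd=(0,0,0) → follower holds at (126.000, 11.500, 195.000°)
step 4: Δleader=(12.000, 18.000, -44.000°), engaged; cmd=(47.000, 27.000, -176.500°) → follower=(173.000, 38.500, 18.500°)
step 5: Δleader=(13.000, 24.000, -4.000°), engaged; cmd=(51.000, 36.000, -16.500°) → follower=(224.000, 74.500, 2.000°)
step 6: Δleader=(4.000, -1.000, 41.000°), engaged; cmd=(15.000, -1.500, 163.500°) → follower=(239.000, 73.000, 165.500°)
step 7: Δleader=(16.000, -5.000, -17.000°), disengaged; cmd=(0,0,0) → follower holds at (239.000, 73.000, 165.500°)
step 8: Δleader=(15.000, 18.000, 42.000°), engaged; cmd=(59.000, 27.000, 167.500°) → follower=(298.000, 100.000, 333.000°)


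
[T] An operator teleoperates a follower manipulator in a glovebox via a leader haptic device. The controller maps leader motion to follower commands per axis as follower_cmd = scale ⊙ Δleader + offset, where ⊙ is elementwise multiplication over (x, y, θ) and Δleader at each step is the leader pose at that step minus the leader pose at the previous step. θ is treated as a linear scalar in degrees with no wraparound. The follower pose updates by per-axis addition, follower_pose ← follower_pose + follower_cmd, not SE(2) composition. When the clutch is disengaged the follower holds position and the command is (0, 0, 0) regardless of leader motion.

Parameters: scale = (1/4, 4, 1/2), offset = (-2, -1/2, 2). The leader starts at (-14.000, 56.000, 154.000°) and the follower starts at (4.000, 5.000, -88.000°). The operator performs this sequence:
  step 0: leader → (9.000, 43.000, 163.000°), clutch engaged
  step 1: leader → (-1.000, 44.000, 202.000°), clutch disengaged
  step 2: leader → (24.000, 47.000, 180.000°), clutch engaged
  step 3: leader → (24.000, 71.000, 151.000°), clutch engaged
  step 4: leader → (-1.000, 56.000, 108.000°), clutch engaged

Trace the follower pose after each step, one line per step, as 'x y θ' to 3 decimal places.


step 0: Δleader=(23.000, -13.000, 9.000°), engaged; cmd=(3.750, -52.500, 6.500°) → follower=(7.750, -47.500, -81.500°)
step 1: Δleader=(-10.000, 1.000, 39.000°), disengaged; cmd=(0,0,0) → follower holds at (7.750, -47.500, -81.500°)
step 2: Δleader=(25.000, 3.000, -22.000°), engaged; cmd=(4.250, 11.500, -9.000°) → follower=(12.000, -36.000, -90.500°)
step 3: Δleader=(0.000, 24.000, -29.000°), engaged; cmd=(-2.000, 95.500, -12.500°) → follower=(10.000, 59.500, -103.000°)
step 4: Δleader=(-25.000, -15.000, -43.000°), engaged; cmd=(-8.250, -60.500, -19.500°) → follower=(1.750, -1.000, -122.500°)

7.750 -47.500 -81.500
7.750 -47.500 -81.500
12.000 -36.000 -90.500
10.000 59.500 -103.000
1.750 -1.000 -122.500


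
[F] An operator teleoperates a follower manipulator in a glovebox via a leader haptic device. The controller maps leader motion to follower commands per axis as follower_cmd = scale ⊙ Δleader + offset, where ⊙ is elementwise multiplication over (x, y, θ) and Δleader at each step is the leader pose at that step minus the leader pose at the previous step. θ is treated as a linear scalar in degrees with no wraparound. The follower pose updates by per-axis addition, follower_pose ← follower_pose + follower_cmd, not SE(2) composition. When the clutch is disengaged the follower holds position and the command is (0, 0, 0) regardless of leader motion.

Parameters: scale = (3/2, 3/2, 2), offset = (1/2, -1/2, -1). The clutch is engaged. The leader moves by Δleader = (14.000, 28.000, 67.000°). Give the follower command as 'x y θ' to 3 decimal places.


21.500 41.500 133.000

axis x: 3/2·14.000 + 1/2 = 21.500
axis y: 3/2·28.000 + -1/2 = 41.500
axis θ: 2·67.000 + -1 = 133.000


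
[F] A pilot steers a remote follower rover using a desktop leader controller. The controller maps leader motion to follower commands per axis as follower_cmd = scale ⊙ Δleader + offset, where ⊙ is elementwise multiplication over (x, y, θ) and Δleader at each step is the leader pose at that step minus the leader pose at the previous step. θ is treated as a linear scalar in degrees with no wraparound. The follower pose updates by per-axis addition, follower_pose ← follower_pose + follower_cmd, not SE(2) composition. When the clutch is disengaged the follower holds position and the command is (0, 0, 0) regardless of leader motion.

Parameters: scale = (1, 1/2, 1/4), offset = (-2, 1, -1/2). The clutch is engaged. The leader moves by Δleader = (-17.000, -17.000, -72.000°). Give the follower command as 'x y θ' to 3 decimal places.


-19.000 -7.500 -18.500

axis x: 1·-17.000 + -2 = -19.000
axis y: 1/2·-17.000 + 1 = -7.500
axis θ: 1/4·-72.000 + -1/2 = -18.500


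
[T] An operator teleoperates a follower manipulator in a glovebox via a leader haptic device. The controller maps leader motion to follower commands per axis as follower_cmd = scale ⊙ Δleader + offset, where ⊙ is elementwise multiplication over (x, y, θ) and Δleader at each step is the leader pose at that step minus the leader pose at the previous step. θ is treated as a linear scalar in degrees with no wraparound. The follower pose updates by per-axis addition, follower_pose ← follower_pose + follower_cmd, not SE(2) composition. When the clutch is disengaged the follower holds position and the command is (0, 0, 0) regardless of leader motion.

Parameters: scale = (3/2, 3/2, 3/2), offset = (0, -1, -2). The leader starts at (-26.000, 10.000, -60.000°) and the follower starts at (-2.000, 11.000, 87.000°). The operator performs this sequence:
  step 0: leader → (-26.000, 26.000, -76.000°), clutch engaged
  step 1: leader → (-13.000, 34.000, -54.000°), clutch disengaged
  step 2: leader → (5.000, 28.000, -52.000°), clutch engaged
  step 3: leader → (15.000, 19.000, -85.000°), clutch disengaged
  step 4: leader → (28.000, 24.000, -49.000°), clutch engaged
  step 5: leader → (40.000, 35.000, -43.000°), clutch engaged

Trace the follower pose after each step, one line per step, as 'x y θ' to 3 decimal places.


step 0: Δleader=(0.000, 16.000, -16.000°), engaged; cmd=(0.000, 23.000, -26.000°) → follower=(-2.000, 34.000, 61.000°)
step 1: Δleader=(13.000, 8.000, 22.000°), disengaged; cmd=(0,0,0) → follower holds at (-2.000, 34.000, 61.000°)
step 2: Δleader=(18.000, -6.000, 2.000°), engaged; cmd=(27.000, -10.000, 1.000°) → follower=(25.000, 24.000, 62.000°)
step 3: Δleader=(10.000, -9.000, -33.000°), disengaged; cmd=(0,0,0) → follower holds at (25.000, 24.000, 62.000°)
step 4: Δleader=(13.000, 5.000, 36.000°), engaged; cmd=(19.500, 6.500, 52.000°) → follower=(44.500, 30.500, 114.000°)
step 5: Δleader=(12.000, 11.000, 6.000°), engaged; cmd=(18.000, 15.500, 7.000°) → follower=(62.500, 46.000, 121.000°)

-2.000 34.000 61.000
-2.000 34.000 61.000
25.000 24.000 62.000
25.000 24.000 62.000
44.500 30.500 114.000
62.500 46.000 121.000


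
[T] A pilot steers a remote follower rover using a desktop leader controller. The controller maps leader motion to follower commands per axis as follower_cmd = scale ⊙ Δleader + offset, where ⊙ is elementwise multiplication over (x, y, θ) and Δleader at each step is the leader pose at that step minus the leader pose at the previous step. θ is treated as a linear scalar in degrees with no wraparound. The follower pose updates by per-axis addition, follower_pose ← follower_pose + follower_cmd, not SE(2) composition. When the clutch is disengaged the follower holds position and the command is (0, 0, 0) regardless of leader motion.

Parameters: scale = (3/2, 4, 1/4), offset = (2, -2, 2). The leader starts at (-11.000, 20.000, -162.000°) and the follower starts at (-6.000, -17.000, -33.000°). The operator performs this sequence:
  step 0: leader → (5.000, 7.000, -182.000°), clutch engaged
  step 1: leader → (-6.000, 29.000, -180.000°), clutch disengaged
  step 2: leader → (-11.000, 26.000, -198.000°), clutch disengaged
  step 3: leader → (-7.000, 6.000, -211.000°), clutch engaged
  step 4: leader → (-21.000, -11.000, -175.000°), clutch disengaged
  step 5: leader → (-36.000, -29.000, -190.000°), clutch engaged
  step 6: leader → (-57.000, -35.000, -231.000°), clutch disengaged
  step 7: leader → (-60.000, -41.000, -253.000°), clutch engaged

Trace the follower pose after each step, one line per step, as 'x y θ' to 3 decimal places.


step 0: Δleader=(16.000, -13.000, -20.000°), engaged; cmd=(26.000, -54.000, -3.000°) → follower=(20.000, -71.000, -36.000°)
step 1: Δleader=(-11.000, 22.000, 2.000°), disengaged; cmd=(0,0,0) → follower holds at (20.000, -71.000, -36.000°)
step 2: Δleader=(-5.000, -3.000, -18.000°), disengaged; cmd=(0,0,0) → follower holds at (20.000, -71.000, -36.000°)
step 3: Δleader=(4.000, -20.000, -13.000°), engaged; cmd=(8.000, -82.000, -1.250°) → follower=(28.000, -153.000, -37.250°)
step 4: Δleader=(-14.000, -17.000, 36.000°), disengaged; cmd=(0,0,0) → follower holds at (28.000, -153.000, -37.250°)
step 5: Δleader=(-15.000, -18.000, -15.000°), engaged; cmd=(-20.500, -74.000, -1.750°) → follower=(7.500, -227.000, -39.000°)
step 6: Δleader=(-21.000, -6.000, -41.000°), disengaged; cmd=(0,0,0) → follower holds at (7.500, -227.000, -39.000°)
step 7: Δleader=(-3.000, -6.000, -22.000°), engaged; cmd=(-2.500, -26.000, -3.500°) → follower=(5.000, -253.000, -42.500°)

20.000 -71.000 -36.000
20.000 -71.000 -36.000
20.000 -71.000 -36.000
28.000 -153.000 -37.250
28.000 -153.000 -37.250
7.500 -227.000 -39.000
7.500 -227.000 -39.000
5.000 -253.000 -42.500


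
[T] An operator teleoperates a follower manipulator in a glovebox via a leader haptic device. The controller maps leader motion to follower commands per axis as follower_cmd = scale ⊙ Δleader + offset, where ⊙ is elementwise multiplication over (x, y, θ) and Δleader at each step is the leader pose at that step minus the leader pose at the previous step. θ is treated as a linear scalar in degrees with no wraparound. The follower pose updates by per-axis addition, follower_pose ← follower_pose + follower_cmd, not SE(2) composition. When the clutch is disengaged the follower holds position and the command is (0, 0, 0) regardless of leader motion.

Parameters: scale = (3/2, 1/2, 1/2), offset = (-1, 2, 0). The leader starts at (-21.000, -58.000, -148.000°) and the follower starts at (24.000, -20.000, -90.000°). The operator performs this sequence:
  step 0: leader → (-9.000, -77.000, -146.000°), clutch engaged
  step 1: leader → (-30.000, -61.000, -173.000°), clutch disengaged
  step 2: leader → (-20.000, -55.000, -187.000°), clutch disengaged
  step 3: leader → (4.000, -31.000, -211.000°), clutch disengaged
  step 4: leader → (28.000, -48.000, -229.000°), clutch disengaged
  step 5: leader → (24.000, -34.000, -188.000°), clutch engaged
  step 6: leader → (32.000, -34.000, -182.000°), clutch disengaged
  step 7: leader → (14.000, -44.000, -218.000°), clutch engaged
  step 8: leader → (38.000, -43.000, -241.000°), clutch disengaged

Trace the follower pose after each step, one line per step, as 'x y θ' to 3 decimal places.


41.000 -27.500 -89.000
41.000 -27.500 -89.000
41.000 -27.500 -89.000
41.000 -27.500 -89.000
41.000 -27.500 -89.000
34.000 -18.500 -68.500
34.000 -18.500 -68.500
6.000 -21.500 -86.500
6.000 -21.500 -86.500

step 0: Δleader=(12.000, -19.000, 2.000°), engaged; cmd=(17.000, -7.500, 1.000°) → follower=(41.000, -27.500, -89.000°)
step 1: Δleader=(-21.000, 16.000, -27.000°), disengaged; cmd=(0,0,0) → follower holds at (41.000, -27.500, -89.000°)
step 2: Δleader=(10.000, 6.000, -14.000°), disengaged; cmd=(0,0,0) → follower holds at (41.000, -27.500, -89.000°)
step 3: Δleader=(24.000, 24.000, -24.000°), disengaged; cmd=(0,0,0) → follower holds at (41.000, -27.500, -89.000°)
step 4: Δleader=(24.000, -17.000, -18.000°), disengaged; cmd=(0,0,0) → follower holds at (41.000, -27.500, -89.000°)
step 5: Δleader=(-4.000, 14.000, 41.000°), engaged; cmd=(-7.000, 9.000, 20.500°) → follower=(34.000, -18.500, -68.500°)
step 6: Δleader=(8.000, 0.000, 6.000°), disengaged; cmd=(0,0,0) → follower holds at (34.000, -18.500, -68.500°)
step 7: Δleader=(-18.000, -10.000, -36.000°), engaged; cmd=(-28.000, -3.000, -18.000°) → follower=(6.000, -21.500, -86.500°)
step 8: Δleader=(24.000, 1.000, -23.000°), disengaged; cmd=(0,0,0) → follower holds at (6.000, -21.500, -86.500°)


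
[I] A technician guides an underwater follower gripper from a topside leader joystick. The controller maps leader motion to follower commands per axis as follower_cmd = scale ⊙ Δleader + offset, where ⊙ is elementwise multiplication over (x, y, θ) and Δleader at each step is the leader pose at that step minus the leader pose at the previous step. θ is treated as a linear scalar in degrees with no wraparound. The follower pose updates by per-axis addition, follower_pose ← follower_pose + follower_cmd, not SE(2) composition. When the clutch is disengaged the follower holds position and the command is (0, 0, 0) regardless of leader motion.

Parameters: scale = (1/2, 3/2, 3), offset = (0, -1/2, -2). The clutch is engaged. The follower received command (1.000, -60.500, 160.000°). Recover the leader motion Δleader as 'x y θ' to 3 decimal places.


axis x: (1.000 − 0) / (1/2) = 2.000
axis y: (-60.500 − -1/2) / (3/2) = -40.000
axis θ: (160.000 − -2) / (3) = 54.000

2.000 -40.000 54.000


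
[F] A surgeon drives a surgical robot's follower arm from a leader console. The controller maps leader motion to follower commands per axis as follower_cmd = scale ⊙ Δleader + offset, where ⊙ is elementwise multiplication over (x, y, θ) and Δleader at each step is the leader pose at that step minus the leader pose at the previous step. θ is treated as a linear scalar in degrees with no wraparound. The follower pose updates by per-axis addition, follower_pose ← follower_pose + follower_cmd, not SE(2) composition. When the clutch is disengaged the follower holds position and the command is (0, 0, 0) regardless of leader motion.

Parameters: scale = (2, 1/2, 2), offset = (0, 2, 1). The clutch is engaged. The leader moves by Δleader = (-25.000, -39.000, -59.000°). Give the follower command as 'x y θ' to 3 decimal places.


-50.000 -17.500 -117.000

axis x: 2·-25.000 + 0 = -50.000
axis y: 1/2·-39.000 + 2 = -17.500
axis θ: 2·-59.000 + 1 = -117.000


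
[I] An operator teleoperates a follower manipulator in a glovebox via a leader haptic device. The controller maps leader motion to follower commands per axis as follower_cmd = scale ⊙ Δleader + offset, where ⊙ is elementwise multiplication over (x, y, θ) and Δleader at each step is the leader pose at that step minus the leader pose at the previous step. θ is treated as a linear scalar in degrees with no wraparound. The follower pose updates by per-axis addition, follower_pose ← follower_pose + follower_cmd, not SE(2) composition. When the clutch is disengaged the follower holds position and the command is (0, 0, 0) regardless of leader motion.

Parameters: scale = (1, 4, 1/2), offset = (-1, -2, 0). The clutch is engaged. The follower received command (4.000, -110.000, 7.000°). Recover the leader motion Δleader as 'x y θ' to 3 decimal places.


5.000 -27.000 14.000

axis x: (4.000 − -1) / (1) = 5.000
axis y: (-110.000 − -2) / (4) = -27.000
axis θ: (7.000 − 0) / (1/2) = 14.000


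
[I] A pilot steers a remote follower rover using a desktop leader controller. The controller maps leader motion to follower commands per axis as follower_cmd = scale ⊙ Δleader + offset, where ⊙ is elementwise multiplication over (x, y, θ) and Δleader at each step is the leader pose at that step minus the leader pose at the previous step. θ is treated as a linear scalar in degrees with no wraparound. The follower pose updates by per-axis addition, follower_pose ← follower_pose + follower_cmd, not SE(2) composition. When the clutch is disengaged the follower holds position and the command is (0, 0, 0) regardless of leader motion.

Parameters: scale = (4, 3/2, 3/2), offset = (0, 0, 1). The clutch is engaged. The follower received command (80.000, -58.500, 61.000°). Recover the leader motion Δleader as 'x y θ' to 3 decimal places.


axis x: (80.000 − 0) / (4) = 20.000
axis y: (-58.500 − 0) / (3/2) = -39.000
axis θ: (61.000 − 1) / (3/2) = 40.000

20.000 -39.000 40.000


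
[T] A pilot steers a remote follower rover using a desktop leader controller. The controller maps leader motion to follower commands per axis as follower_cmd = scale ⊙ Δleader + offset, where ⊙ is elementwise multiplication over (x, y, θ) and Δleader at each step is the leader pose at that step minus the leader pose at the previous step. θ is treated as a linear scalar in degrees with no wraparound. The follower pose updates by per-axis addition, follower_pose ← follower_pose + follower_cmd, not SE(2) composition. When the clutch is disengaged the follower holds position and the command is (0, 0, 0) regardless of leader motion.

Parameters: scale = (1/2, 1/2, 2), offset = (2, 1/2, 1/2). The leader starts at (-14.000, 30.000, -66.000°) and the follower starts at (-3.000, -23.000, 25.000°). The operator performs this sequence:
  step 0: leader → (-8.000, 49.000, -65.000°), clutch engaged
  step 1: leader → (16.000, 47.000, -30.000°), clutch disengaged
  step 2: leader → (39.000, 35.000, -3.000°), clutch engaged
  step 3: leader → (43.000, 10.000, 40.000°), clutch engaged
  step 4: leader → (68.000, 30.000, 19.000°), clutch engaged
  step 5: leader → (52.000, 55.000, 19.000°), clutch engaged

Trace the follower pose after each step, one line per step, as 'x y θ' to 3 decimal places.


step 0: Δleader=(6.000, 19.000, 1.000°), engaged; cmd=(5.000, 10.000, 2.500°) → follower=(2.000, -13.000, 27.500°)
step 1: Δleader=(24.000, -2.000, 35.000°), disengaged; cmd=(0,0,0) → follower holds at (2.000, -13.000, 27.500°)
step 2: Δleader=(23.000, -12.000, 27.000°), engaged; cmd=(13.500, -5.500, 54.500°) → follower=(15.500, -18.500, 82.000°)
step 3: Δleader=(4.000, -25.000, 43.000°), engaged; cmd=(4.000, -12.000, 86.500°) → follower=(19.500, -30.500, 168.500°)
step 4: Δleader=(25.000, 20.000, -21.000°), engaged; cmd=(14.500, 10.500, -41.500°) → follower=(34.000, -20.000, 127.000°)
step 5: Δleader=(-16.000, 25.000, 0.000°), engaged; cmd=(-6.000, 13.000, 0.500°) → follower=(28.000, -7.000, 127.500°)

2.000 -13.000 27.500
2.000 -13.000 27.500
15.500 -18.500 82.000
19.500 -30.500 168.500
34.000 -20.000 127.000
28.000 -7.000 127.500


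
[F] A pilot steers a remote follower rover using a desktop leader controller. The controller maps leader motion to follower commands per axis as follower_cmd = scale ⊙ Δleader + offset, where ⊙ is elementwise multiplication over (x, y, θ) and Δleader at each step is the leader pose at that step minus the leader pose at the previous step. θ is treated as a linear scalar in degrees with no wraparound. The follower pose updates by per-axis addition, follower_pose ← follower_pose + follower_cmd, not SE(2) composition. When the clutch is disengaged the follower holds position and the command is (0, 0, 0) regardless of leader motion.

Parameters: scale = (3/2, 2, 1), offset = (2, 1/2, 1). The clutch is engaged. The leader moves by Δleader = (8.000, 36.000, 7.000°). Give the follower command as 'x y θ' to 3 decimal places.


axis x: 3/2·8.000 + 2 = 14.000
axis y: 2·36.000 + 1/2 = 72.500
axis θ: 1·7.000 + 1 = 8.000

14.000 72.500 8.000


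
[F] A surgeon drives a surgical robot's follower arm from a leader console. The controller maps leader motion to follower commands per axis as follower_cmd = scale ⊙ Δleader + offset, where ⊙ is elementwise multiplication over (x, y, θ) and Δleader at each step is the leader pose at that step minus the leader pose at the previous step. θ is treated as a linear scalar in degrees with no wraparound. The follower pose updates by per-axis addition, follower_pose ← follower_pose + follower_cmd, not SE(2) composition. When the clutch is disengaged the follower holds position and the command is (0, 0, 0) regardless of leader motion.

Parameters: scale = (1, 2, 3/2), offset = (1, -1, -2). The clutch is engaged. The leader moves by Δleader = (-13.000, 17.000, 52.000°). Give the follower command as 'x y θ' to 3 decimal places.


-12.000 33.000 76.000

axis x: 1·-13.000 + 1 = -12.000
axis y: 2·17.000 + -1 = 33.000
axis θ: 3/2·52.000 + -2 = 76.000


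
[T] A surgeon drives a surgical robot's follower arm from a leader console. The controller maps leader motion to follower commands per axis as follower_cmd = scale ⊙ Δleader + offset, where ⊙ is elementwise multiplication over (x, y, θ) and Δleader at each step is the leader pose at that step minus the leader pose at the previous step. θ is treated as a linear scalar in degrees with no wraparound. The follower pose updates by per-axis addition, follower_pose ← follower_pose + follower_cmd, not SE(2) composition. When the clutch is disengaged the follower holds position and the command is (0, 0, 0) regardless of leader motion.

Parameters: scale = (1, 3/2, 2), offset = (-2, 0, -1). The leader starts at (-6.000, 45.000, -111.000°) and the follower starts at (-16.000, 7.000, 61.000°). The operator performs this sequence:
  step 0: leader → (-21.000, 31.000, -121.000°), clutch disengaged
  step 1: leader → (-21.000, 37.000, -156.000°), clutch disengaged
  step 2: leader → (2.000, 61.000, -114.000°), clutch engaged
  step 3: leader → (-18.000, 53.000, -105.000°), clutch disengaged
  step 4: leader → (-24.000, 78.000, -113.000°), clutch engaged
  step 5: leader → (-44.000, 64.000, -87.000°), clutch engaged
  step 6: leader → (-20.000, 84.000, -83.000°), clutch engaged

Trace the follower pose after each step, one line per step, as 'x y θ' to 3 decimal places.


-16.000 7.000 61.000
-16.000 7.000 61.000
5.000 43.000 144.000
5.000 43.000 144.000
-3.000 80.500 127.000
-25.000 59.500 178.000
-3.000 89.500 185.000

step 0: Δleader=(-15.000, -14.000, -10.000°), disengaged; cmd=(0,0,0) → follower holds at (-16.000, 7.000, 61.000°)
step 1: Δleader=(0.000, 6.000, -35.000°), disengaged; cmd=(0,0,0) → follower holds at (-16.000, 7.000, 61.000°)
step 2: Δleader=(23.000, 24.000, 42.000°), engaged; cmd=(21.000, 36.000, 83.000°) → follower=(5.000, 43.000, 144.000°)
step 3: Δleader=(-20.000, -8.000, 9.000°), disengaged; cmd=(0,0,0) → follower holds at (5.000, 43.000, 144.000°)
step 4: Δleader=(-6.000, 25.000, -8.000°), engaged; cmd=(-8.000, 37.500, -17.000°) → follower=(-3.000, 80.500, 127.000°)
step 5: Δleader=(-20.000, -14.000, 26.000°), engaged; cmd=(-22.000, -21.000, 51.000°) → follower=(-25.000, 59.500, 178.000°)
step 6: Δleader=(24.000, 20.000, 4.000°), engaged; cmd=(22.000, 30.000, 7.000°) → follower=(-3.000, 89.500, 185.000°)


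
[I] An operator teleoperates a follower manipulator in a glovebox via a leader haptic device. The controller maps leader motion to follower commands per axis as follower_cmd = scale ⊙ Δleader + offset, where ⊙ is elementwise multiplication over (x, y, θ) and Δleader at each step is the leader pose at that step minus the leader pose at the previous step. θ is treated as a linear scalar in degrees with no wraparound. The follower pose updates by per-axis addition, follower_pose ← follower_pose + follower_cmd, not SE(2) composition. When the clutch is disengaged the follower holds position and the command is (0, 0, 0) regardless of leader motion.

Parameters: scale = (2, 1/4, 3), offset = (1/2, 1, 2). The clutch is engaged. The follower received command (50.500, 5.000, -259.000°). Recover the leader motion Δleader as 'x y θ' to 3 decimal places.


25.000 16.000 -87.000

axis x: (50.500 − 1/2) / (2) = 25.000
axis y: (5.000 − 1) / (1/4) = 16.000
axis θ: (-259.000 − 2) / (3) = -87.000


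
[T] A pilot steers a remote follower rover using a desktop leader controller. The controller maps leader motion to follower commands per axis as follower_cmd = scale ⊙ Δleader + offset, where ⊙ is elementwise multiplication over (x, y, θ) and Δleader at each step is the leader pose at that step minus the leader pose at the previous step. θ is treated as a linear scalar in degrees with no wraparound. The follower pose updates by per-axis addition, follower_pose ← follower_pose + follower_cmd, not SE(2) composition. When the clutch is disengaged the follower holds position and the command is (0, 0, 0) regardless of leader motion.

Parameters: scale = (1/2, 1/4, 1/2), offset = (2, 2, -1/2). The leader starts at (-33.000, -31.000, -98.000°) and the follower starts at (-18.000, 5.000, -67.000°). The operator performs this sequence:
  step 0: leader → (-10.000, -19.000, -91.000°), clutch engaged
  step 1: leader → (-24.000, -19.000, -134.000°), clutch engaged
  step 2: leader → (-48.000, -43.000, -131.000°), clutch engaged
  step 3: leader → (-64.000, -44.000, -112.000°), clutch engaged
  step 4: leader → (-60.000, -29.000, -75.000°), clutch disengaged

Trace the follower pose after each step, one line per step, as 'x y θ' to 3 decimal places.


step 0: Δleader=(23.000, 12.000, 7.000°), engaged; cmd=(13.500, 5.000, 3.000°) → follower=(-4.500, 10.000, -64.000°)
step 1: Δleader=(-14.000, 0.000, -43.000°), engaged; cmd=(-5.000, 2.000, -22.000°) → follower=(-9.500, 12.000, -86.000°)
step 2: Δleader=(-24.000, -24.000, 3.000°), engaged; cmd=(-10.000, -4.000, 1.000°) → follower=(-19.500, 8.000, -85.000°)
step 3: Δleader=(-16.000, -1.000, 19.000°), engaged; cmd=(-6.000, 1.750, 9.000°) → follower=(-25.500, 9.750, -76.000°)
step 4: Δleader=(4.000, 15.000, 37.000°), disengaged; cmd=(0,0,0) → follower holds at (-25.500, 9.750, -76.000°)

-4.500 10.000 -64.000
-9.500 12.000 -86.000
-19.500 8.000 -85.000
-25.500 9.750 -76.000
-25.500 9.750 -76.000


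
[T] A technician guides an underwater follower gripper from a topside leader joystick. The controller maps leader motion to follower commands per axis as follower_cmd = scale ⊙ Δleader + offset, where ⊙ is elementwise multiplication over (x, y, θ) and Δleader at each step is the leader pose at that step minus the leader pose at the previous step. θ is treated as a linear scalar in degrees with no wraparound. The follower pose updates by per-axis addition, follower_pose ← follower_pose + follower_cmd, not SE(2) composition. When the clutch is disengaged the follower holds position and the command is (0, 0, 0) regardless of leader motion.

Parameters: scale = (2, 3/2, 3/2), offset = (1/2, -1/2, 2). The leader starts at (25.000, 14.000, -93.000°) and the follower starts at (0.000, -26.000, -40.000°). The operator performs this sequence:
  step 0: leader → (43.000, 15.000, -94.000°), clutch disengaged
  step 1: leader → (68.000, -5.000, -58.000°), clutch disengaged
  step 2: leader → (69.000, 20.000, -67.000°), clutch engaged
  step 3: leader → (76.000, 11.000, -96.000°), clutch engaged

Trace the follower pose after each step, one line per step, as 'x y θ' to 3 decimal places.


step 0: Δleader=(18.000, 1.000, -1.000°), disengaged; cmd=(0,0,0) → follower holds at (0.000, -26.000, -40.000°)
step 1: Δleader=(25.000, -20.000, 36.000°), disengaged; cmd=(0,0,0) → follower holds at (0.000, -26.000, -40.000°)
step 2: Δleader=(1.000, 25.000, -9.000°), engaged; cmd=(2.500, 37.000, -11.500°) → follower=(2.500, 11.000, -51.500°)
step 3: Δleader=(7.000, -9.000, -29.000°), engaged; cmd=(14.500, -14.000, -41.500°) → follower=(17.000, -3.000, -93.000°)

0.000 -26.000 -40.000
0.000 -26.000 -40.000
2.500 11.000 -51.500
17.000 -3.000 -93.000


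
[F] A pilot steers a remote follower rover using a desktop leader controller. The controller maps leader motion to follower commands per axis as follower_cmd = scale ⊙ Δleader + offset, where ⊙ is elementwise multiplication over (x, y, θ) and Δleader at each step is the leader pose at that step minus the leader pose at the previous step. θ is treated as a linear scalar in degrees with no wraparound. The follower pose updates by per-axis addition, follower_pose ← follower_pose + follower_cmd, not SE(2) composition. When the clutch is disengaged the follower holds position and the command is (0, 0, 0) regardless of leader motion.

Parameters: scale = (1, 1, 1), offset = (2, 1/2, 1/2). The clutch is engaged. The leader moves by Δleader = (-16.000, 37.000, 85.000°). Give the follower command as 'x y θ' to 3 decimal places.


-14.000 37.500 85.500

axis x: 1·-16.000 + 2 = -14.000
axis y: 1·37.000 + 1/2 = 37.500
axis θ: 1·85.000 + 1/2 = 85.500


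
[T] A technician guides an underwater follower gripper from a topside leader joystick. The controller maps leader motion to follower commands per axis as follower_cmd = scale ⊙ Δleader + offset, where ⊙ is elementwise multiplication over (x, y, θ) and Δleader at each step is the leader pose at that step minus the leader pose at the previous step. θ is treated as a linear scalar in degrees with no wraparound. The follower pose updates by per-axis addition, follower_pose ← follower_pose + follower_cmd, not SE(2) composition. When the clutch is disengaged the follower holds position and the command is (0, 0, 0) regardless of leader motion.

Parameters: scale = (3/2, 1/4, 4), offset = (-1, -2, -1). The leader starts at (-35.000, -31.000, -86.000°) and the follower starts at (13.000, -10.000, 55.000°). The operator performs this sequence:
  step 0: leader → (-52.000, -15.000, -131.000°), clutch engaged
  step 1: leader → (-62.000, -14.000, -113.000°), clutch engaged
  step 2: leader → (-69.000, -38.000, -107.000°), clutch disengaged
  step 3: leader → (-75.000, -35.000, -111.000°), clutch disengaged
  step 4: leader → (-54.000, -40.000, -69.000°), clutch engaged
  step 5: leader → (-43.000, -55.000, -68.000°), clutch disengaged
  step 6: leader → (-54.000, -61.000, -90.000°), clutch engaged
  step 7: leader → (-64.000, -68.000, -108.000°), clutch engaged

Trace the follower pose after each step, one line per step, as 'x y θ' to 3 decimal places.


step 0: Δleader=(-17.000, 16.000, -45.000°), engaged; cmd=(-26.500, 2.000, -181.000°) → follower=(-13.500, -8.000, -126.000°)
step 1: Δleader=(-10.000, 1.000, 18.000°), engaged; cmd=(-16.000, -1.750, 71.000°) → follower=(-29.500, -9.750, -55.000°)
step 2: Δleader=(-7.000, -24.000, 6.000°), disengaged; cmd=(0,0,0) → follower holds at (-29.500, -9.750, -55.000°)
step 3: Δleader=(-6.000, 3.000, -4.000°), disengaged; cmd=(0,0,0) → follower holds at (-29.500, -9.750, -55.000°)
step 4: Δleader=(21.000, -5.000, 42.000°), engaged; cmd=(30.500, -3.250, 167.000°) → follower=(1.000, -13.000, 112.000°)
step 5: Δleader=(11.000, -15.000, 1.000°), disengaged; cmd=(0,0,0) → follower holds at (1.000, -13.000, 112.000°)
step 6: Δleader=(-11.000, -6.000, -22.000°), engaged; cmd=(-17.500, -3.500, -89.000°) → follower=(-16.500, -16.500, 23.000°)
step 7: Δleader=(-10.000, -7.000, -18.000°), engaged; cmd=(-16.000, -3.750, -73.000°) → follower=(-32.500, -20.250, -50.000°)

-13.500 -8.000 -126.000
-29.500 -9.750 -55.000
-29.500 -9.750 -55.000
-29.500 -9.750 -55.000
1.000 -13.000 112.000
1.000 -13.000 112.000
-16.500 -16.500 23.000
-32.500 -20.250 -50.000


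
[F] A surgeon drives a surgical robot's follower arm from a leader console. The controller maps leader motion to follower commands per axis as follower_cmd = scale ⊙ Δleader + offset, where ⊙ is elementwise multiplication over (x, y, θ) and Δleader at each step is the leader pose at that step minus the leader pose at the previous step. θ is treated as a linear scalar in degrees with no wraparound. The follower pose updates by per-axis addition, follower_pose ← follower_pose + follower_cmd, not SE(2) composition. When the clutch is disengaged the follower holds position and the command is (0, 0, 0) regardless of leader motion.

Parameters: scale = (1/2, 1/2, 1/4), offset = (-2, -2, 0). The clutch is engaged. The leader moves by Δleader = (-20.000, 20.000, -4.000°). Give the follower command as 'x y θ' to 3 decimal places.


-12.000 8.000 -1.000

axis x: 1/2·-20.000 + -2 = -12.000
axis y: 1/2·20.000 + -2 = 8.000
axis θ: 1/4·-4.000 + 0 = -1.000


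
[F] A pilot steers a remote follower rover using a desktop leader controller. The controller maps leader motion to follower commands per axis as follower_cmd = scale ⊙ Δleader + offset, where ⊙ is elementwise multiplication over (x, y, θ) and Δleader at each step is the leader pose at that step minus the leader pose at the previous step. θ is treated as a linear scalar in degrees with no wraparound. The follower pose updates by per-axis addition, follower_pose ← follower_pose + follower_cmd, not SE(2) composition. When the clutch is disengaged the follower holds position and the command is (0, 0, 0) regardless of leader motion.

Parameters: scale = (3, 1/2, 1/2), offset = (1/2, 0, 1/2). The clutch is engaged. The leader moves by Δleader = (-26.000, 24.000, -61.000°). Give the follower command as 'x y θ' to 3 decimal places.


-77.500 12.000 -30.000

axis x: 3·-26.000 + 1/2 = -77.500
axis y: 1/2·24.000 + 0 = 12.000
axis θ: 1/2·-61.000 + 1/2 = -30.000


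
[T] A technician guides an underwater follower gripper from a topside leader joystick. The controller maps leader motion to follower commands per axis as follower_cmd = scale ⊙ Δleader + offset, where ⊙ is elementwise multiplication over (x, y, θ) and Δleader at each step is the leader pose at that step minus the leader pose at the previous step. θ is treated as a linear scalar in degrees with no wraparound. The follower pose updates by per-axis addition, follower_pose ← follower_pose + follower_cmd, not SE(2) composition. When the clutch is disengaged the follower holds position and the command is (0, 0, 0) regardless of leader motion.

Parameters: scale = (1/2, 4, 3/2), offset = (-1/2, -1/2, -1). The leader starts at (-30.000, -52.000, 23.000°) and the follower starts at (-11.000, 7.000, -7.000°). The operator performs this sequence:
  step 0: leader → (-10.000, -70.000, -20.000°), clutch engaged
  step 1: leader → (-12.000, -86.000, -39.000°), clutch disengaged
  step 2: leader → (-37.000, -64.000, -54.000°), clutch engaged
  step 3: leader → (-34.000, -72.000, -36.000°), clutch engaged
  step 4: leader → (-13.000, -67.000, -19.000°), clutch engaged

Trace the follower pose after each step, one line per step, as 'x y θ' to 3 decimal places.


-1.500 -65.500 -72.500
-1.500 -65.500 -72.500
-14.500 22.000 -96.000
-13.500 -10.500 -70.000
-3.500 9.000 -45.500

step 0: Δleader=(20.000, -18.000, -43.000°), engaged; cmd=(9.500, -72.500, -65.500°) → follower=(-1.500, -65.500, -72.500°)
step 1: Δleader=(-2.000, -16.000, -19.000°), disengaged; cmd=(0,0,0) → follower holds at (-1.500, -65.500, -72.500°)
step 2: Δleader=(-25.000, 22.000, -15.000°), engaged; cmd=(-13.000, 87.500, -23.500°) → follower=(-14.500, 22.000, -96.000°)
step 3: Δleader=(3.000, -8.000, 18.000°), engaged; cmd=(1.000, -32.500, 26.000°) → follower=(-13.500, -10.500, -70.000°)
step 4: Δleader=(21.000, 5.000, 17.000°), engaged; cmd=(10.000, 19.500, 24.500°) → follower=(-3.500, 9.000, -45.500°)
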